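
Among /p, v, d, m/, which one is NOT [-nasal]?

Every segment except /m/ is [-nasal]. /m/ (bilabial nasal) is [+nasal], so it is the exception.

m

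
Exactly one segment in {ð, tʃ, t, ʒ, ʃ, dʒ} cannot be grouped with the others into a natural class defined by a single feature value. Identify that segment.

t

/ʒ, dʒ, ʃ, ð, tʃ/ are all [+distributed], but /t/ (voiceless alveolar stop) is [−distributed]. No other single segment can be removed to leave a set sharing one feature value that the removed segment lacks, so /t/ is the odd one out.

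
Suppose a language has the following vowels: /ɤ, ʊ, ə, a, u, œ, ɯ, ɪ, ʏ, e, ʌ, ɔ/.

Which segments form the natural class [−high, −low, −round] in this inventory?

Checking each segment against [−high], [−low], [−round]: /ɤ/ (mid back unrounded tense vowel), /ə/ (mid central vowel (schwa)), /e/ (mid front unrounded tense vowel), /ʌ/ (mid back unrounded lax vowel) satisfy every feature; every other segment in the inventory fails at least one.

ɤ, ə, e, ʌ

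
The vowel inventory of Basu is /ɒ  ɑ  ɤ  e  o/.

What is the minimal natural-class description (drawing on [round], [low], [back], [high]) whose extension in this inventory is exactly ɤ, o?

[-low, +back]

The class [-low], [+back] has exactly /ɤ, o/ as its extension in this inventory. No smaller conjunction from the listed features achieves this: [+back] alone would also admit /ɒ, ɑ/; [-low] alone would also admit /e/; and checking the remaining single features turns up none with this extension.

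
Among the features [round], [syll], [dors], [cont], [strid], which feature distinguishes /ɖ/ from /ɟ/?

/ɖ/ is the voiced retroflex stop and /ɟ/ is the voiced palatal stop. Both are [−round], [−syllabic], [−continuant], [−strident]. /ɖ/ is [−dorsal] while /ɟ/ is [+dorsal], so the distinguishing feature is [dorsal].

[dorsal]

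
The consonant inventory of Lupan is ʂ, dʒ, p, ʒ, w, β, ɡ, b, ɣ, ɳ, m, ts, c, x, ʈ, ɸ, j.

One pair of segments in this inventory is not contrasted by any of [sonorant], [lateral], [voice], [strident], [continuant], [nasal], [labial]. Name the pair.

Both /c/ and /ʈ/ are [−sonorant], [−lateral], [−voice], [−strident], [−continuant], [−nasal], [−labial]. Since the list omits [dorsal] — which does distinguish the voiceless palatal stop from the voiceless retroflex stop — this pair collapses; all other pairs remain distinct.

c, ʈ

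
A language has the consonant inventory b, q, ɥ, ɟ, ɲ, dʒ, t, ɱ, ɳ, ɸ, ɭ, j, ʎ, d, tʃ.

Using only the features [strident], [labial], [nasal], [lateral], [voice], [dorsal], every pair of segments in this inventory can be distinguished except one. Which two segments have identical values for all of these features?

/ɟ/ (voiced palatal stop) and /j/ (palatal glide) are both [-strident], [-labial], [-nasal], [-lateral], [+voice], [+dorsal], so none of the listed features separates them. (They do differ in [sonorant] and [continuant], which are not among the given features.) Every other pair in the inventory differs on at least one listed feature.

ɟ, j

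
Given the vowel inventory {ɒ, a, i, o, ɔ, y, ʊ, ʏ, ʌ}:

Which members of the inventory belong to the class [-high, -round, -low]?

ʌ

Checking each segment against [-high], [-round], [-low]: /ʌ/ (mid back unrounded lax vowel) satisfies every feature; every other segment in the inventory fails at least one.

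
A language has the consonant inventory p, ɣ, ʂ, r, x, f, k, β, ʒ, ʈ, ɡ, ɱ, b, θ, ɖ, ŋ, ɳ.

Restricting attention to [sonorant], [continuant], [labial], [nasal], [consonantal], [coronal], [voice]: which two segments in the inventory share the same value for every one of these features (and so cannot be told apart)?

θ, ʂ

Both /θ/ and /ʂ/ are [-sonorant], [+continuant], [-labial], [-nasal], [+consonantal], [+coronal], [-voice]. Since the list omits [strident], [anterior] and [distributed] — which do distinguish the voiceless dental fricative from the voiceless retroflex fricative — this pair collapses; all other pairs remain distinct.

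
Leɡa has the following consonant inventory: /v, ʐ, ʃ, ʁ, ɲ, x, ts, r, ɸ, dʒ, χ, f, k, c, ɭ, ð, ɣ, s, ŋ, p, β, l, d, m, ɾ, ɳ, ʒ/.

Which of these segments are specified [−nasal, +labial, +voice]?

v, β

Among the inventory, the [−nasal] segments are /v, ʐ, ʃ, ʁ, x, ts, r, ɸ, dʒ, χ, f, k, c, ɭ, ð, ɣ, s, p, β, l, d, ɾ, ʒ/.
Among these, [+labial] gives /v, ɸ, f, p, β/.
Among these, [+voice] leaves /v, β/.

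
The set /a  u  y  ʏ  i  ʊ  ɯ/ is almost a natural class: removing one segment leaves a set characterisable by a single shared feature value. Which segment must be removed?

a

The remaining segments after removing /a/ share [+high]; /a/ (low unrounded vowel) is [-high]. For every other candidate removal, the leftover set fails to share any single feature value that the removed segment lacks.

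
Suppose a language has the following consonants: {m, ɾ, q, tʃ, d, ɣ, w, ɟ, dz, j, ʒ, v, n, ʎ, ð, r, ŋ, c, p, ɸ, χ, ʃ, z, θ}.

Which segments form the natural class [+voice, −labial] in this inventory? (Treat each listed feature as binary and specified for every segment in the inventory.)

The [+voice] segments are /m, ɾ, d, ɣ, w, ɟ, dz, j, ʒ, v, n, ʎ, ð, r, ŋ, z/.
Within that set, [−labial] leaves /ɾ, d, ɣ, ɟ, dz, j, ʒ, n, ʎ, ð, r, ŋ, z/.

ɾ, d, ɣ, ɟ, dz, j, ʒ, n, ʎ, ð, r, ŋ, z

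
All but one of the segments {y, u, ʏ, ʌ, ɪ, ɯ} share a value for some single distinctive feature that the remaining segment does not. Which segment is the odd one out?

ʌ

/ɯ, ɪ, y, ʏ, u/ are all [+high], but /ʌ/ (mid back unrounded lax vowel) is [−high]. No other single segment can be removed to leave a set sharing one feature value that the removed segment lacks, so /ʌ/ is the odd one out.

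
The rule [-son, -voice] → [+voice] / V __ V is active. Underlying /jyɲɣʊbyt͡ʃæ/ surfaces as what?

The only segment in the rule's environment that also matches [-son, -voice] is /t͡ʃ/. Applying [+voice] turns the voiceless postalveolar affricate into /d͡ʒ/ (voiced postalveolar affricate), giving [jyɲɣʊbyd͡ʒæ].

[jyɲɣʊbyd͡ʒæ]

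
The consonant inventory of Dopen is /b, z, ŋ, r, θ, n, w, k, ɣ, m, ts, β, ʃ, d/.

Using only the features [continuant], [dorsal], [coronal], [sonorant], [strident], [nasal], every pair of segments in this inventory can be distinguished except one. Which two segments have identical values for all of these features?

ʃ, z

Both /ʃ/ and /z/ are [+continuant], [−dorsal], [+coronal], [−sonorant], [+strident], [−nasal]. Since the list omits [voice], [anterior] and [distributed] — which do distinguish the voiceless postalveolar fricative from the voiced alveolar fricative — this pair collapses; all other pairs remain distinct.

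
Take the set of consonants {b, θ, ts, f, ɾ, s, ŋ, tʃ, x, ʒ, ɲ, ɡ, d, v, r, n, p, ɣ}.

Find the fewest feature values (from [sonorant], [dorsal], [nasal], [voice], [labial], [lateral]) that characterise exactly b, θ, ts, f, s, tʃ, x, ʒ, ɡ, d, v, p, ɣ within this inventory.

/b, θ, ts, f, s, tʃ, x, ʒ, ɡ, d, v, p, ɣ/ are exactly the [-sonorant] segments in the inventory, so a single feature suffices.

[-sonorant]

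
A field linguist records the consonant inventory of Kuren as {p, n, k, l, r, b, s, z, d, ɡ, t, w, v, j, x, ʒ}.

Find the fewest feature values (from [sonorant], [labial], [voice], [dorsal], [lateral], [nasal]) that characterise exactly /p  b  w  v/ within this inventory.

[+labial]

Every target segment is [+labial] and no other inventory member is, so one feature is enough.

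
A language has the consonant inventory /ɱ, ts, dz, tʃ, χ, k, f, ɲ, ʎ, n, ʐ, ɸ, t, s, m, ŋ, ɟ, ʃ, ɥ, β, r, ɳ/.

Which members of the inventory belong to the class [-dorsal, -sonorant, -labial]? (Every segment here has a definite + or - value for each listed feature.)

ts, dz, tʃ, ʐ, t, s, ʃ

Eliminate segments failing any feature: /ɱ, n, m, r, ɳ/ are [+sonorant]; /χ, k, ɲ, ʎ, ŋ, ɟ, ɥ/ are [+dorsal]; /f, ɸ, β/ are [+labial]. The remaining /ts, dz, tʃ, ʐ, t, s, ʃ/ satisfy [-dorsal], [-sonorant], [-labial].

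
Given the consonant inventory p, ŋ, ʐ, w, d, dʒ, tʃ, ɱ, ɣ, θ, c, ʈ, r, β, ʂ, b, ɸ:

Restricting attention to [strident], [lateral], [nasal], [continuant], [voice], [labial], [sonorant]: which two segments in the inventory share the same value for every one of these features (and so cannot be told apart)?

c, ʈ

On the given features, /c/ and /ʈ/ have an identical profile: [-strident], [-lateral], [-nasal], [-continuant], [-voice], [-labial], [-sonorant]. No other two segments in the inventory coincide on all 7 features. (They do differ in [dorsal], which is not among the given features.)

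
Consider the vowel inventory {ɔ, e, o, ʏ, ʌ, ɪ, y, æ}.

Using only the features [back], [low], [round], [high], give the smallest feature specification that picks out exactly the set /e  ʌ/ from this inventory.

/e, ʌ/ are all [−high], [−low], [−round], and no other segment in the inventory matches all three values. Dropping any one of them over-generates: [−low, −round] alone would also admit /ɪ/; [−high, −round] alone would also admit /æ/; [−high, −low] alone would also admit /ɔ, o/. No other combination of two listed features picks out exactly this set either, so fewer than three features will not do.

[−high, −low, −round]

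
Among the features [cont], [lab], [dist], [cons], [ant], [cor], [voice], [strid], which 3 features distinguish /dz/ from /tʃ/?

[voice], [anterior], [distributed]

The two segments share [−continuant], [−labial], [+consonantal], [+coronal], [+strident]. The only features from the list on which they differ: /dz/ is [+voice] while /tʃ/ is [−voice]; /dz/ is [+anterior] while /tʃ/ is [−anterior]; /dz/ is [−distributed] while /tʃ/ is [+distributed].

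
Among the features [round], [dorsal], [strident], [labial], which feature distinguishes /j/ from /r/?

[dorsal]

/j/ (palatal glide) and /r/ (alveolar trill) agree on [-round], [-strident], [-labial]. They differ on [dorsal] (/j/ [+], /r/ [-]).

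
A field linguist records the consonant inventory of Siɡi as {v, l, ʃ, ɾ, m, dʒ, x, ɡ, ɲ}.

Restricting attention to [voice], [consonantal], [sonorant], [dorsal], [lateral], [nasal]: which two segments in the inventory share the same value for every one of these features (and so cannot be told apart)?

/v/ (voiced labiodental fricative) and /dʒ/ (voiced postalveolar affricate) are both [+voice], [+consonantal], [−sonorant], [−dorsal], [−lateral], [−nasal], so none of the listed features separates them. (They do differ in [continuant], [labial] and [coronal], which are not among the given features.) Every other pair in the inventory differs on at least one listed feature.

v, dʒ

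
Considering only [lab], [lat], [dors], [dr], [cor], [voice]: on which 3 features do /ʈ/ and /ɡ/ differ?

[voice], [coronal], [dorsal]

/ʈ/ (voiceless retroflex stop) and /ɡ/ (voiced velar stop) agree on [−labial], [−lateral], [−delayed release]. They differ on [voice] (/ʈ/ [−], /ɡ/ [+]), [coronal] (/ʈ/ [+], /ɡ/ [−]), [dorsal] (/ʈ/ [−], /ɡ/ [+]).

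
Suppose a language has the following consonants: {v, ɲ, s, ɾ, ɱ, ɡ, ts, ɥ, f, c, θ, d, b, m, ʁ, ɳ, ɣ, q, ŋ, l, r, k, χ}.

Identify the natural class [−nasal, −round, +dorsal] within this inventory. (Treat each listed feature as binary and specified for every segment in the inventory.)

ɡ, c, ʁ, ɣ, q, k, χ

First, the [−nasal] segments are /v, s, ɾ, ɡ, ts, ɥ, f, c, θ, d, b, ʁ, ɣ, q, l, r, k, χ/.
Within that set, [−round] gives /v, s, ɾ, ɡ, ts, f, c, θ, d, b, ʁ, ɣ, q, l, r, k, χ/.
Within that set, [+dorsal] leaves /ɡ, c, ʁ, ɣ, q, k, χ/.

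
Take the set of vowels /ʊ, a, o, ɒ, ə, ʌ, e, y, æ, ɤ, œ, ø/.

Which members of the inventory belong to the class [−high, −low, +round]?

Among the inventory, the [−high] segments are /a, o, ɒ, ə, ʌ, e, æ, ɤ, œ, ø/.
Within that set, [−low] gives /o, ə, ʌ, e, ɤ, œ, ø/.
Intersecting with [+round] leaves /o, œ, ø/.

o, œ, ø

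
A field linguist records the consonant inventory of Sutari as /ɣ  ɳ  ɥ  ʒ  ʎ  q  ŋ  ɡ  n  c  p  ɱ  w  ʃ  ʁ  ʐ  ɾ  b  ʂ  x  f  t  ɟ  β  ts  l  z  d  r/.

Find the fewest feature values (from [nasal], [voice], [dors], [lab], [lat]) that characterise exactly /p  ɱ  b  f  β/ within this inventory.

The class [+labial], [−dorsal] has exactly /p, ɱ, b, f, β/ as its extension in this inventory. No smaller conjunction from the listed features achieves this: [−dorsal] alone would also admit /ɳ, ʒ, n, ʃ, …/; [+labial] alone would also admit /ɥ, w/; and checking the remaining single features turns up none with this extension.

[+lab, −dors]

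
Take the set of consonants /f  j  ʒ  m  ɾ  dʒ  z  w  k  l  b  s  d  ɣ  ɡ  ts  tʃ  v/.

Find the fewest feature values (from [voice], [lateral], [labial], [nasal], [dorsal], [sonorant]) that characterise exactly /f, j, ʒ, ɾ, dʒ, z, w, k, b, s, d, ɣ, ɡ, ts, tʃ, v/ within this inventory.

The class [−nasal], [−lateral] has exactly /f, j, ʒ, ɾ, dʒ, z, w, k, b, s, d, ɣ, ɡ, ts, tʃ, v/ as its extension in this inventory. No smaller conjunction from the listed features achieves this: [−lateral] alone would also admit /m/; [−nasal] alone would also admit /l/; and checking the remaining single features turns up none with this extension.

[−nasal, −lateral]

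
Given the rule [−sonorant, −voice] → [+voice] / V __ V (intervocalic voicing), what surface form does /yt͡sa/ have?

[yd͡za]

The only segment in the rule's environment that also matches [−sonorant, −voice] is /t͡s/. Applying [+voice] turns the voiceless alveolar affricate into /d͡z/ (voiced alveolar affricate), giving [yd͡za].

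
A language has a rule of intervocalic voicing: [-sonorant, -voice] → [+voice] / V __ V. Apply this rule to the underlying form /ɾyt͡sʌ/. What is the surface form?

[ɾyd͡zʌ]

The only segment in the rule's environment that also matches [-sonorant, -voice] is /t͡s/. Applying [+voice] turns the voiceless alveolar affricate into /d͡z/ (voiced alveolar affricate), giving [ɾyd͡zʌ].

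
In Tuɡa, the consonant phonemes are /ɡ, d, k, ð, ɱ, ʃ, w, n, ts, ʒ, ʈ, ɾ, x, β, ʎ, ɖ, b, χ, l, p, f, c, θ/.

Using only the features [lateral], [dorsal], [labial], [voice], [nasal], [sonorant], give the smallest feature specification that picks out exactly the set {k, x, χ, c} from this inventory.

[-voice, +dorsal]

Every target segment is [-voice], [+dorsal]; each remaining inventory member fails at least one of these. Each conjunct is needed — [+dorsal] alone would also admit /ɡ, w, ʎ/; [-voice] alone would also admit /ʃ, ts, ʈ, p, …/ — and no other single listed feature has exactly this extension, so two is the minimum.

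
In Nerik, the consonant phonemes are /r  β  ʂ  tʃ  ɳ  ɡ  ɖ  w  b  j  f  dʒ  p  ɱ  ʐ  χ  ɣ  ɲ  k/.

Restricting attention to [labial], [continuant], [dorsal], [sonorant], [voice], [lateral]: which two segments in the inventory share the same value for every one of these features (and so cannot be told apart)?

/ɖ/ (voiced retroflex stop) and /dʒ/ (voiced postalveolar affricate) are both [−labial], [−continuant], [−dorsal], [−sonorant], [+voice], [−lateral], so none of the listed features separates them. (They do differ in [strident], [delayed release] and [distributed], which are not among the given features.) Every other pair in the inventory differs on at least one listed feature.

ɖ, dʒ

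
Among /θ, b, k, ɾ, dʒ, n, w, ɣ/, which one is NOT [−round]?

/w/ is the labial-velar glide, which is [+round]; the rest — /b, ɾ, n, ɣ, dʒ, k, θ/ — are [−round].

w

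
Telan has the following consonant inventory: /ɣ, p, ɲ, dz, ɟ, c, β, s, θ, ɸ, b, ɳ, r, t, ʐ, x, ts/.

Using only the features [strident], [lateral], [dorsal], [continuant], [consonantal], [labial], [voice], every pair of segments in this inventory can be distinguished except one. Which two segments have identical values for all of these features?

Both /ɟ/ and /ɲ/ are [−strident], [−lateral], [+dorsal], [−continuant], [+consonantal], [−labial], [+voice]. Since the list omits [sonorant] and [nasal] — which do distinguish the voiced palatal stop from the palatal nasal — this pair collapses; all other pairs remain distinct.

ɟ, ɲ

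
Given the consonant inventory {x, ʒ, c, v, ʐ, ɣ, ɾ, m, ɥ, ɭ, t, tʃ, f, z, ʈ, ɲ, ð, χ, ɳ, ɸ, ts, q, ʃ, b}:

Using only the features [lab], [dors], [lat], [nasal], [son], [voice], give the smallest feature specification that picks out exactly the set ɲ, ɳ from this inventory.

[+nasal, −lab]

Every target segment is [+nasal], [−labial]; each remaining inventory member fails at least one of these. Each conjunct is needed — [−labial] alone would also admit /x, ʒ, c, ʐ, …/; [+nasal] alone would also admit /m/ — and no other single listed feature has exactly this extension, so two is the minimum.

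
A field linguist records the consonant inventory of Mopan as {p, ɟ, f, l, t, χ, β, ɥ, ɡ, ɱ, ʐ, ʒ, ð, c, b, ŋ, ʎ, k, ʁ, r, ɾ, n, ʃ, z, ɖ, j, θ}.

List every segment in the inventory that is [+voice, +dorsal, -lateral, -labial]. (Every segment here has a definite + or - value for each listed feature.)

ɟ, ɡ, ŋ, ʁ, j

First, the [+voice] segments are /ɟ, l, β, ɥ, ɡ, ɱ, ʐ, ʒ, ð, b, ŋ, ʎ, ʁ, r, ɾ, n, z, ɖ, j/.
Then [+dorsal] gives /ɟ, ɥ, ɡ, ŋ, ʎ, ʁ, j/.
Then [-lateral] gives /ɟ, ɥ, ɡ, ŋ, ʁ, j/.
Intersecting with [-labial] leaves /ɟ, ɡ, ŋ, ʁ, j/.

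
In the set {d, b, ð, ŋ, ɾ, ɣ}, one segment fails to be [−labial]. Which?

/ð, ŋ, ɣ, d, ɾ/ are all [−labial]; /b/ (voiced bilabial stop) is [+labial].

b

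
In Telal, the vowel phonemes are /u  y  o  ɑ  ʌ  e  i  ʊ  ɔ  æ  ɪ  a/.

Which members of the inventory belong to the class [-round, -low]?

First, the [-round] segments are /ɑ, ʌ, e, i, æ, ɪ, a/.
Intersecting with [-low] leaves /ʌ, e, i, ɪ/.

ʌ, e, i, ɪ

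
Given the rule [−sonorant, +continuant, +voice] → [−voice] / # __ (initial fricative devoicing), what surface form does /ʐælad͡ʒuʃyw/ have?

[ʂælad͡ʒuʃyw]

The only segment in the rule's environment that also matches [−sonorant, +continuant, +voice] is /ʐ/. Applying [−voice] turns the voiced retroflex fricative into /ʂ/ (voiceless retroflex fricative), giving [ʂælad͡ʒuʃyw].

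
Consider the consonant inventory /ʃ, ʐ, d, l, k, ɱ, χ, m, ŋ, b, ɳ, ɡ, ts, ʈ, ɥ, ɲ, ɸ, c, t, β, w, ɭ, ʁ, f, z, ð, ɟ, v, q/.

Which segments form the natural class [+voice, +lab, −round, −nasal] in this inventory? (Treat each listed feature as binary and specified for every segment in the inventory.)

First, the [+voice] segments are /ʐ, d, l, ɱ, m, ŋ, b, ɳ, ɡ, ɥ, ɲ, β, w, ɭ, ʁ, z, ð, ɟ, v/.
Of those, [+labial] gives /ɱ, m, b, ɥ, β, w, v/.
Among these, [−round] gives /ɱ, m, b, β, v/.
Among these, [−nasal] leaves /b, β, v/.

b, β, v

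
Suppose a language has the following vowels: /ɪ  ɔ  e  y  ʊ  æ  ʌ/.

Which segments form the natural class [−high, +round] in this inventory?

ɔ

Among the inventory, the [−high] segments are /ɔ, e, æ, ʌ/.
Intersecting with [+round] leaves /ɔ/.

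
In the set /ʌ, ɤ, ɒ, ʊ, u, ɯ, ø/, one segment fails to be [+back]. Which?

/ø/ is the mid front rounded tense vowel, which is [−back]; the rest — /u, ɒ, ʊ, ʌ, ɤ, ɯ/ — are [+back].

ø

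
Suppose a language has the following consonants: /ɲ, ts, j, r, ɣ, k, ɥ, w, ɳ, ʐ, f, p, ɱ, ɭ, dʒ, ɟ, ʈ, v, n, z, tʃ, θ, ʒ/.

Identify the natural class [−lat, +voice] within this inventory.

ɲ, j, r, ɣ, ɥ, w, ɳ, ʐ, ɱ, dʒ, ɟ, v, n, z, ʒ

First, the [−lateral] segments are /ɲ, ts, j, r, ɣ, k, ɥ, w, ɳ, ʐ, f, p, ɱ, dʒ, ɟ, ʈ, v, n, z, tʃ, θ, ʒ/.
Then [+voice] leaves /ɲ, j, r, ɣ, ɥ, w, ɳ, ʐ, ɱ, dʒ, ɟ, v, n, z, ʒ/.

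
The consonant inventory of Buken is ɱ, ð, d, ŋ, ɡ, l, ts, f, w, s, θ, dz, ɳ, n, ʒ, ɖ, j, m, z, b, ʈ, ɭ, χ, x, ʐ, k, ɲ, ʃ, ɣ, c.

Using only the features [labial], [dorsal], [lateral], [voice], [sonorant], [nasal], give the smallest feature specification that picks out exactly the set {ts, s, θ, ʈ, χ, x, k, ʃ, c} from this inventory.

[-voice, -labial]

/ts, s, θ, ʈ, χ, x, k, ʃ, c/ are all [-voice], [-labial], and no other segment in the inventory matches both values. Dropping any one of them over-generates: [-labial] alone would also admit /ð, d, ŋ, ɡ, …/; [-voice] alone would also admit /f/. No other single listed feature picks out exactly this set either, so fewer than two features will not do.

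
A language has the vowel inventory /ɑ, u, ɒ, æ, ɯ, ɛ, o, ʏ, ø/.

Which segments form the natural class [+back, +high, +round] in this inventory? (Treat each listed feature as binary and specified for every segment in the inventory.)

u

First, the [+back] segments are /ɑ, u, ɒ, ɯ, o/.
Then [+high] gives /u, ɯ/.
Among these, [+round] leaves /u/.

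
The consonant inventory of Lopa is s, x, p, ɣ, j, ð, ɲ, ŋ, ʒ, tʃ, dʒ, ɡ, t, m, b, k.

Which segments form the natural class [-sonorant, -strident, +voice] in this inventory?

ɣ, ð, ɡ, b

Checking each segment against [-sonorant], [-strident], [+voice]: /ɣ/ (voiced velar fricative), /ð/ (voiced dental fricative), /ɡ/ (voiced velar stop), /b/ (voiced bilabial stop) satisfy every feature; every other segment in the inventory fails at least one.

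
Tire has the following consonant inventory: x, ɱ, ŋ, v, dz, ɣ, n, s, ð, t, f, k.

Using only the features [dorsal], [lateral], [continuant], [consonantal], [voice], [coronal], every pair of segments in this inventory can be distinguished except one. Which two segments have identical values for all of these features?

/dz/ (voiced alveolar affricate) and /n/ (alveolar nasal) are both [−dorsal], [−lateral], [−continuant], [+consonantal], [+voice], [+coronal], so none of the listed features separates them. (They do differ in [sonorant], [nasal] and [strident], which are not among the given features.) Every other pair in the inventory differs on at least one listed feature.

dz, n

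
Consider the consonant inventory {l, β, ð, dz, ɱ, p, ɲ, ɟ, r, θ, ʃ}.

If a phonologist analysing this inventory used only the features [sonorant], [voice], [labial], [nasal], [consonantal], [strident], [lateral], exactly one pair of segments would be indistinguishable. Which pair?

/ð/ (voiced dental fricative) and /ɟ/ (voiced palatal stop) are both [-sonorant], [+voice], [-labial], [-nasal], [+consonantal], [-strident], [-lateral], so none of the listed features separates them. (They do differ in [continuant] and [dorsal], which are not among the given features.) Every other pair in the inventory differs on at least one listed feature.

ð, ɟ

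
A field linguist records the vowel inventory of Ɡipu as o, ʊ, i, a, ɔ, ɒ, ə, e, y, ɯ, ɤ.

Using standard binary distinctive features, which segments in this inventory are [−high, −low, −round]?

Checking each segment against [−high], [−low], [−round]: /ə/ (mid central vowel (schwa)), /e/ (mid front unrounded tense vowel), /ɤ/ (mid back unrounded tense vowel) satisfy every feature; every other segment in the inventory fails at least one.

ə, e, ɤ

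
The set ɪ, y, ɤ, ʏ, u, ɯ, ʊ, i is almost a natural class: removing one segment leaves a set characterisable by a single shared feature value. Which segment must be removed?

ɤ

[high] groups all but one: /i, u, y, ɪ, ʏ, ʊ, ɯ/ share [+high] while /ɤ/ (mid back unrounded tense vowel) alone is [-high]. Removing any other segment would not leave a single-feature class that excludes it.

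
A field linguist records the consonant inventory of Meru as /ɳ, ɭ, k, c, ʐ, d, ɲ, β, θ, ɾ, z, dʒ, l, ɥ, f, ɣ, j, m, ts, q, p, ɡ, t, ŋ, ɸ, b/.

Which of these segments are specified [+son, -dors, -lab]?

The [+sonorant] segments are /ɳ, ɭ, ɲ, ɾ, l, ɥ, j, m, ŋ/.
Intersecting with [-dorsal] gives /ɳ, ɭ, ɾ, l, m/.
Among these, [-labial] leaves /ɳ, ɭ, ɾ, l/.

ɳ, ɭ, ɾ, l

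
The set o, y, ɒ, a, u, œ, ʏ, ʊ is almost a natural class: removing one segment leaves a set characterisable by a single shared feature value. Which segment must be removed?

/y, œ, u, ʏ, ɒ, o, ʊ/ are all [+round], but /a/ (low unrounded vowel) is [-round]. No other single segment can be removed to leave a set sharing one feature value that the removed segment lacks, so /a/ is the odd one out.

a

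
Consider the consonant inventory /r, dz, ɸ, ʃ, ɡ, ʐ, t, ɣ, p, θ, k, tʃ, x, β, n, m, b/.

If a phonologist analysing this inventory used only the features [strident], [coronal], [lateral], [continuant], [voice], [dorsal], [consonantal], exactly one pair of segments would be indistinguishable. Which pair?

m, b

Both /m/ and /b/ are [−strident], [−coronal], [−lateral], [−continuant], [+voice], [−dorsal], [+consonantal]. Since the list omits [sonorant] and [nasal] — which do distinguish the bilabial nasal from the voiced bilabial stop — this pair collapses; all other pairs remain distinct.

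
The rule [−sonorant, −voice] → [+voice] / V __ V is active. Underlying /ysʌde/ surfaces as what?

The only segment in the rule's environment that also matches [−sonorant, −voice] is /s/. Applying [+voice] turns the voiceless alveolar fricative into /z/ (voiced alveolar fricative), giving [yzʌde].

[yzʌde]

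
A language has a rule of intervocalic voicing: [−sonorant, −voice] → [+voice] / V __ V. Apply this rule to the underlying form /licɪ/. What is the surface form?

The only segment in the rule's environment that also matches [−sonorant, −voice] is /c/. Applying [+voice] turns the voiceless palatal stop into /ɟ/ (voiced palatal stop), giving [liɟɪ].

[liɟɪ]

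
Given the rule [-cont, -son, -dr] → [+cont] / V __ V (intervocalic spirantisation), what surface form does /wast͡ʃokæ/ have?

The only segment in the rule's environment that also matches [-cont, -son, -dr] is /k/. Applying [+continuant] turns the voiceless velar stop into /x/ (voiceless velar fricative), giving [wast͡ʃoxæ].

[wast͡ʃoxæ]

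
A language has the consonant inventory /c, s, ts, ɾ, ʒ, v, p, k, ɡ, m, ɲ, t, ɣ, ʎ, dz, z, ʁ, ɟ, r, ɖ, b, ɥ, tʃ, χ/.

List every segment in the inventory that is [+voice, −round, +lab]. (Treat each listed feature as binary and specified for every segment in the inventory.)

v, m, b

Among the inventory, the [+voice] segments are /ɾ, ʒ, v, ɡ, m, ɲ, ɣ, ʎ, dz, z, ʁ, ɟ, r, ɖ, b, ɥ/.
Then [−round] gives /ɾ, ʒ, v, ɡ, m, ɲ, ɣ, ʎ, dz, z, ʁ, ɟ, r, ɖ, b/.
Then [+labial] leaves /v, m, b/.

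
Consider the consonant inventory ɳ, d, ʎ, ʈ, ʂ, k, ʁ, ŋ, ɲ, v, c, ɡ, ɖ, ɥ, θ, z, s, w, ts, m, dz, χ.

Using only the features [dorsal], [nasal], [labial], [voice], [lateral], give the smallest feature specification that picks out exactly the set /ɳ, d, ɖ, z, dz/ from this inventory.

[+voice, -labial, -dorsal]

/ɳ, d, ɖ, z, dz/ are all [+voice], [-labial], [-dorsal], and no other segment in the inventory matches all three values. Dropping any one of them over-generates: [-labial, -dorsal] alone would also admit /ʈ, ʂ, θ, s, …/; [+voice, -dorsal] alone would also admit /v, m/; [+voice, -labial] alone would also admit /ʎ, ʁ, ŋ, ɲ, …/. No other combination of two listed features picks out exactly this set either, so fewer than three features will not do.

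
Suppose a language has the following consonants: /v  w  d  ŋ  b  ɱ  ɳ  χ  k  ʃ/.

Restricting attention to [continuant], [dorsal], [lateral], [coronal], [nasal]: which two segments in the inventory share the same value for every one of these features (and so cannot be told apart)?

/χ/ (voiceless uvular fricative) and /w/ (labial-velar glide) are both [+continuant], [+dorsal], [−lateral], [−coronal], [−nasal], so none of the listed features separates them. (They do differ in [sonorant], [voice], [labial], [round] and [high], which are not among the given features.) Every other pair in the inventory differs on at least one listed feature.

χ, w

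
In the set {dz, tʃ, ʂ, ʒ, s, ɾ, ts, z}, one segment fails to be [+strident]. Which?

/ɾ/ is the alveolar tap, which is [−strident]; the rest — /ʒ, s, ts, tʃ, dz, ʂ, z/ — are [+strident].

ɾ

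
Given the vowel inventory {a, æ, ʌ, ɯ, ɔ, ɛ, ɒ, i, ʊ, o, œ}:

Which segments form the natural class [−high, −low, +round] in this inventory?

Eliminate segments failing any feature: /a, æ, ɒ/ are [+low]; /ʌ, ɛ/ are [−round]; /ɯ, i, ʊ/ are [+high]. The remaining /ɔ, o, œ/ satisfy [−high], [−low], [+round].

ɔ, o, œ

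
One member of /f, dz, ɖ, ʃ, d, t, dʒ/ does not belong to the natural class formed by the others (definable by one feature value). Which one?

f

The remaining segments after removing /f/ share [+coronal]; /f/ (voiceless labiodental fricative) is [−coronal]. For every other candidate removal, the leftover set fails to share any single feature value that the removed segment lacks.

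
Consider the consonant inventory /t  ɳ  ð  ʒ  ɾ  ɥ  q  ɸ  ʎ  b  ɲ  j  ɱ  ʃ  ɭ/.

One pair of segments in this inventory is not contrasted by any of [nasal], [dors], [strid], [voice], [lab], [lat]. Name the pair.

On the given features, /ɾ/ and /ð/ have an identical profile: [-nasal], [-dorsal], [-strident], [+voice], [-labial], [-lateral]. No other two segments in the inventory coincide on all 6 features. (They do differ in [sonorant], which is not among the given features.)

ɾ, ð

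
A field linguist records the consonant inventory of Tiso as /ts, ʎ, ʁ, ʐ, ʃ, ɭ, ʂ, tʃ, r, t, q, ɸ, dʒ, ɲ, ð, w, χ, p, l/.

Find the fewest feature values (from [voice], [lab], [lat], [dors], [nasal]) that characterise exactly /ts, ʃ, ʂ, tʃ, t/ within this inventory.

[-voice, -lab, -dors]

The class [-voice], [-labial], [-dorsal] has exactly /ts, ʃ, ʂ, tʃ, t/ as its extension in this inventory. No smaller conjunction from the listed features achieves this: [-labial, -dorsal] alone would also admit /ʐ, ɭ, r, dʒ, …/; [-voice, -dorsal] alone would also admit /ɸ, p/; [-voice, -labial] alone would also admit /q, χ/; and checking the remaining two-feature bundles turns up none with this extension.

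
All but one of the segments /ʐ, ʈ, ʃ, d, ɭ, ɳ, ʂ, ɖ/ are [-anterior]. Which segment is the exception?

d

/ɖ, ʂ, ʈ, ɳ, ɭ, ʐ, ʃ/ are all [-anterior]; /d/ (voiced alveolar stop) is [+anterior].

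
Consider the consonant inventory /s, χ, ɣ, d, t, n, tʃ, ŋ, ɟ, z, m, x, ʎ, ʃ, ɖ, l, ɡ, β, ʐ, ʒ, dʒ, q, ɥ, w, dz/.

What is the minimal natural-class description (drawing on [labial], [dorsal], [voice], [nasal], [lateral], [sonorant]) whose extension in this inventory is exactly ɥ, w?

/ɥ, w/ are all [+labial], [+dorsal], and no other segment in the inventory matches both values. Dropping any one of them over-generates: [+dorsal] alone would also admit /χ, ɣ, ŋ, ɟ, …/; [+labial] alone would also admit /m, β/. No other single listed feature picks out exactly this set either, so fewer than two features will not do.

[+labial, +dorsal]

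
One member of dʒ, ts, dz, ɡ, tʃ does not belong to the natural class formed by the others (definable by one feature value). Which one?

The remaining segments after removing /ɡ/ share [+delayed release]; /ɡ/ (voiced velar stop) is [-delayed release]. For every other candidate removal, the leftover set fails to share any single feature value that the removed segment lacks.

ɡ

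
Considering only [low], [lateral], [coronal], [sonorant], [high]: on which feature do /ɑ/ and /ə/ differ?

[low]

/ɑ/ is the low back unrounded vowel and /ə/ is the mid central vowel (schwa). Both are [−lateral], [−coronal], [+sonorant], [−high]. /ɑ/ is [+low] while /ə/ is [−low], so the distinguishing feature is [low].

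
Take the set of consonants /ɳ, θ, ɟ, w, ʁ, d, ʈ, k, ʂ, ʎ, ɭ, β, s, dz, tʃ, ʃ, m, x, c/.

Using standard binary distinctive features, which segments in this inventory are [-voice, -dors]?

θ, ʈ, ʂ, s, tʃ, ʃ

Eliminate segments failing any feature: /ɳ, ɟ, w, ʁ, d, ʎ, ɭ, β, dz, m/ are [+voice]; /k, x, c/ are [+dorsal]. The remaining /θ, ʈ, ʂ, s, tʃ, ʃ/ satisfy [-voice], [-dorsal].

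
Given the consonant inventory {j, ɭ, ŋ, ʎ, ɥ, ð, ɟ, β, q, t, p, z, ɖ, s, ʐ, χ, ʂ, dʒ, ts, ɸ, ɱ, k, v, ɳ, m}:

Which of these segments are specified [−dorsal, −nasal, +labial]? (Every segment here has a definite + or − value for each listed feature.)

Checking each segment against [−dorsal], [−nasal], [+labial]: /β/ (voiced bilabial fricative), /p/ (voiceless bilabial stop), /ɸ/ (voiceless bilabial fricative), /v/ (voiced labiodental fricative) satisfy every feature; every other segment in the inventory fails at least one.

β, p, ɸ, v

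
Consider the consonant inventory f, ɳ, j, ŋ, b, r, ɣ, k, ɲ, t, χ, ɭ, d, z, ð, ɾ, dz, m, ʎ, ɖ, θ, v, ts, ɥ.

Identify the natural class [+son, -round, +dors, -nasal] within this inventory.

Eliminate segments failing any feature: /f, b, ɣ, k, t, χ, d, z, ð, dz, ɖ, θ, v, ts/ are [-sonorant]; /ɳ, r, ɭ, ɾ, m/ are [-dorsal]; /ŋ, ɲ/ are [+nasal]; /ɥ/ is [+round]. The remaining /j, ʎ/ satisfy [+sonorant], [-round], [+dorsal], [-nasal].

j, ʎ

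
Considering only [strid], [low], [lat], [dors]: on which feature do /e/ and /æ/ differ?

[low]

The two segments share [−strident], [−lateral], [+dorsal]. The only feature from the list on which they differ: /e/ is [−low] while /æ/ is [+low].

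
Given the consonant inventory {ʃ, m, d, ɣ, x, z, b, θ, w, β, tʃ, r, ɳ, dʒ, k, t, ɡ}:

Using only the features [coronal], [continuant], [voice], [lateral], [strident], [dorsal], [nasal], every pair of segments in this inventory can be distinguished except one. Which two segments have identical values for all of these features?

On the given features, /ɣ/ and /w/ have an identical profile: [−coronal], [+continuant], [+voice], [−lateral], [−strident], [+dorsal], [−nasal]. No other two segments in the inventory coincide on all 7 features. (They do differ in [sonorant], [labial] and [round], which are not among the given features.)

ɣ, w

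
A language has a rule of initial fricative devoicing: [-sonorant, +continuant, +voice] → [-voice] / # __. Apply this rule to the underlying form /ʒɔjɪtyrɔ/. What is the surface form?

[ʃɔjɪtyrɔ]

The only segment in the rule's environment that also matches [-sonorant, +continuant, +voice] is /ʒ/. Applying [-voice] turns the voiced postalveolar fricative into /ʃ/ (voiceless postalveolar fricative), giving [ʃɔjɪtyrɔ].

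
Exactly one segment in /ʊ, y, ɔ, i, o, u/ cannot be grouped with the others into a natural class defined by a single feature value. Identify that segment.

i

/ɔ, o, y, ʊ, u/ are all [+round], but /i/ (high front unrounded tense vowel) is [−round]. No other single segment can be removed to leave a set sharing one feature value that the removed segment lacks, so /i/ is the odd one out.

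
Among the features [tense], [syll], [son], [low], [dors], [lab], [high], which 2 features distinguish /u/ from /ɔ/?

/u/ is the high back rounded tense vowel and /ɔ/ is the mid back rounded lax vowel. Both are [+syllabic], [+sonorant], [−low], [+dorsal], [+labial]. /u/ is [+high] while /ɔ/ is [−high]; /u/ is [+tense] while /ɔ/ is [−tense], so the distinguishing features are [high], [tense].

[high], [tense]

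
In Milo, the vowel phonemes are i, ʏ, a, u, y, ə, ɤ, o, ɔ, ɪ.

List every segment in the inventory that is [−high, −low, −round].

ə, ɤ

First, the [−high] segments are /a, ə, ɤ, o, ɔ/.
Of those, [−low] gives /ə, ɤ, o, ɔ/.
Among these, [−round] leaves /ə, ɤ/.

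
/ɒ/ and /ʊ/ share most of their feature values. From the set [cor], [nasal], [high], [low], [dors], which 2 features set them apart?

[high], [low]

The two segments share [-coronal], [-nasal], [+dorsal]. The only features from the list on which they differ: /ɒ/ is [-high] while /ʊ/ is [+high]; /ɒ/ is [+low] while /ʊ/ is [-low].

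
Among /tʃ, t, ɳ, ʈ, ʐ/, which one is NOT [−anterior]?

t

/ɳ, tʃ, ʈ, ʐ/ are all [−anterior]; /t/ (voiceless alveolar stop) is [+anterior].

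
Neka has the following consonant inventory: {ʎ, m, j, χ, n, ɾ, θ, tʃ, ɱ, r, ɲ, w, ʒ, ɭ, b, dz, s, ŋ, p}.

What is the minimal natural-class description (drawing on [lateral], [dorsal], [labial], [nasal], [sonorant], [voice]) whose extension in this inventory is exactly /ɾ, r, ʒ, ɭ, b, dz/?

[+voice, -nasal, -dorsal]

/ɾ, r, ʒ, ɭ, b, dz/ are all [+voice], [-nasal], [-dorsal], and no other segment in the inventory matches all three values. Dropping any one of them over-generates: [-nasal, -dorsal] alone would also admit /θ, tʃ, s, p/; [+voice, -dorsal] alone would also admit /m, n, ɱ/; [+voice, -nasal] alone would also admit /ʎ, j, w/. No other combination of two listed features picks out exactly this set either, so fewer than three features will not do.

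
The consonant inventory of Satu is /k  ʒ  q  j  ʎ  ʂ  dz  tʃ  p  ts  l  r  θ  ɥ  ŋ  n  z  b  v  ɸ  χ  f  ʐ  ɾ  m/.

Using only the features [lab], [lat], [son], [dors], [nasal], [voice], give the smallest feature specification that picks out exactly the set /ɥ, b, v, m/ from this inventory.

/ɥ, b, v, m/ are all [+voice], [+labial], and no other segment in the inventory matches both values. Dropping any one of them over-generates: [+labial] alone would also admit /p, ɸ, f/; [+voice] alone would also admit /ʒ, j, ʎ, dz, …/. No other single listed feature picks out exactly this set either, so fewer than two features will not do.

[+voice, +lab]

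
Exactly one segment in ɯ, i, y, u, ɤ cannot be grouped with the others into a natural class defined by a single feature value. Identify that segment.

ɤ

[high] groups all but one: /ɯ, u, y, i/ share [+high] while /ɤ/ (mid back unrounded tense vowel) alone is [-high]. Removing any other segment would not leave a single-feature class that excludes it.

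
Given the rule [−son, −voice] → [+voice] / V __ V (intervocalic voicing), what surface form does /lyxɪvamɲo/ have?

[lyɣɪvamɲo]

/x/ satisfies [−son, −voice] and sits in V __ V. The [+voice] counterpart of the voiceless velar fricative is /ɣ/. Other segments in /lyxɪvamɲo/ either fail the structural description or are not in the environment, so the surface form is [lyɣɪvamɲo].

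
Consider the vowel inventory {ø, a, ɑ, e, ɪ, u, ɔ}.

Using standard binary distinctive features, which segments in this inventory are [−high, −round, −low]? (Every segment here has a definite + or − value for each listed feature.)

First, the [−high] segments are /ø, a, ɑ, e, ɔ/.
Intersecting with [−round] gives /a, ɑ, e/.
Among these, [−low] leaves /e/.

e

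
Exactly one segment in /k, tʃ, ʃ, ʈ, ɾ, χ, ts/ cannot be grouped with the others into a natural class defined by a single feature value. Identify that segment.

The remaining segments after removing /ɾ/ share [−voice]; /ɾ/ (alveolar tap) is [+voice]. For every other candidate removal, the leftover set fails to share any single feature value that the removed segment lacks.

ɾ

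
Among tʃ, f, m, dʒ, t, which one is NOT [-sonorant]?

m

Every segment except /m/ is [-sonorant]. /m/ (bilabial nasal) is [+sonorant], so it is the exception.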